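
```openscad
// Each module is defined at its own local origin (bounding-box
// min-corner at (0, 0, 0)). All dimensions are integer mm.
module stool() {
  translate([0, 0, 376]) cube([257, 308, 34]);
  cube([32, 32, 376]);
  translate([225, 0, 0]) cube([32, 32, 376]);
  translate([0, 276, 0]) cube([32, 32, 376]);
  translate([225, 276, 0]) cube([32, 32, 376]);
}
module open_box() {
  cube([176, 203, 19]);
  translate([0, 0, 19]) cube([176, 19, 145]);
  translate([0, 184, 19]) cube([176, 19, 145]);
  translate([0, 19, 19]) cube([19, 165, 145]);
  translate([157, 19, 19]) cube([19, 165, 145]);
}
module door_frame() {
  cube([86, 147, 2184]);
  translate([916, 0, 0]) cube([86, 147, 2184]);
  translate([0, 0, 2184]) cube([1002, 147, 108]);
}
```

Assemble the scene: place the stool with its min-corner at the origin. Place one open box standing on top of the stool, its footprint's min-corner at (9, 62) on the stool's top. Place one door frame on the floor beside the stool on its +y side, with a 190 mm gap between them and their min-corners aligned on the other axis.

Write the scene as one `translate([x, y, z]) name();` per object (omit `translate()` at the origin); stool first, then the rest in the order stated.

stool();
translate([9, 62, 410]) open_box();
translate([0, 498, 0]) door_frame();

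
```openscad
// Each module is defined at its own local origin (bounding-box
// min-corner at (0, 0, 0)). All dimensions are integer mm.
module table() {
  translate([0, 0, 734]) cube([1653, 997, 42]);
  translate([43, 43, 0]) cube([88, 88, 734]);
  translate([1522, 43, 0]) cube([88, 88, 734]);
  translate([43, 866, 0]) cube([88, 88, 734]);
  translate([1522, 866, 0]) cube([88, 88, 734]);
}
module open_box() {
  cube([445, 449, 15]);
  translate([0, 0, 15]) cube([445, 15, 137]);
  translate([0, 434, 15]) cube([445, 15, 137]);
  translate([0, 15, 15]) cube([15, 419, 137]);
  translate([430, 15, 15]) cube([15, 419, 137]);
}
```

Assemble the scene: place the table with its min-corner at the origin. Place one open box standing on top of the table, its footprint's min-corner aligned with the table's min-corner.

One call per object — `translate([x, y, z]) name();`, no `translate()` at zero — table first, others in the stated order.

table();
translate([0, 0, 776]) open_box();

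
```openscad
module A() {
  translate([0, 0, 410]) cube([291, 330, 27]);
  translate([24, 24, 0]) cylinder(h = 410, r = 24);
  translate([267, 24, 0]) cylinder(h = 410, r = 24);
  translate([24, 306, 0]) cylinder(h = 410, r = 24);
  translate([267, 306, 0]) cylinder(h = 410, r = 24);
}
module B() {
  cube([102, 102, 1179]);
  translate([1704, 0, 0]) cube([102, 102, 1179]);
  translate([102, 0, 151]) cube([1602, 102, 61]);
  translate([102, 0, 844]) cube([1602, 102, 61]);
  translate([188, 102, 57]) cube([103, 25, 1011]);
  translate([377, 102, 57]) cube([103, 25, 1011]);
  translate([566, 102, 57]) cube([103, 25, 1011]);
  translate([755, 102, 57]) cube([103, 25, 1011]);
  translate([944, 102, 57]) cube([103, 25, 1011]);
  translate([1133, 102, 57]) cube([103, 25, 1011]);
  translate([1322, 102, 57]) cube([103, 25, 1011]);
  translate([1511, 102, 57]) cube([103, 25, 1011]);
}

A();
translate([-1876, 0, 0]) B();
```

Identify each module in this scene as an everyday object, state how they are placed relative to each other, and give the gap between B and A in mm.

The fence section's nearest face is 70 mm from the stool's −x face.

A is a stool. B is a fence section. The fence section is on the floor beside the stool on its −x side. The gap between the fence section and the stool is 70 mm.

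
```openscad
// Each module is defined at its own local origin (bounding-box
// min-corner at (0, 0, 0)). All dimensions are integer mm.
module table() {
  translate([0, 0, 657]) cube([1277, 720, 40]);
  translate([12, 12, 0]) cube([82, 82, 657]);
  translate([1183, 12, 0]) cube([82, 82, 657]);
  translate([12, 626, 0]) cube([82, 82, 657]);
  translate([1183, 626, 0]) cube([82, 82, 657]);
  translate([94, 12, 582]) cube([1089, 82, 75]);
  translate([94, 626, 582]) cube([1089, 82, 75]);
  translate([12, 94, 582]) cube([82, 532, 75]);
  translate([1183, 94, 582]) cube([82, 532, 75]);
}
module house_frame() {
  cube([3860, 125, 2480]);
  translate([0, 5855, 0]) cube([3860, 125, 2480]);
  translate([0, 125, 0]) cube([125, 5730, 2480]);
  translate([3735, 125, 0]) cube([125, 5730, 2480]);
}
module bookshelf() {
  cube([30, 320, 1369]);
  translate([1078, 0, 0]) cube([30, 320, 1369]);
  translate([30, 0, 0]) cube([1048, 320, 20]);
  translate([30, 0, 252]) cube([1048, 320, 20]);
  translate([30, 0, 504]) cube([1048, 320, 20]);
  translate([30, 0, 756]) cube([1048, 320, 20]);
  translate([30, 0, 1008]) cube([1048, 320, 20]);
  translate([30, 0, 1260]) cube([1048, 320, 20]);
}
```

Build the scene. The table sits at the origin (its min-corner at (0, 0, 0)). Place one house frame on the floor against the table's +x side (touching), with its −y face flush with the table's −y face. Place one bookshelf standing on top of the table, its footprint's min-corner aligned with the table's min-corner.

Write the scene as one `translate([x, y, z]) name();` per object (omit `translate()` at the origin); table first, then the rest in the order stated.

table();
translate([1277, 0, 0]) house_frame();
translate([0, 0, 697]) bookshelf();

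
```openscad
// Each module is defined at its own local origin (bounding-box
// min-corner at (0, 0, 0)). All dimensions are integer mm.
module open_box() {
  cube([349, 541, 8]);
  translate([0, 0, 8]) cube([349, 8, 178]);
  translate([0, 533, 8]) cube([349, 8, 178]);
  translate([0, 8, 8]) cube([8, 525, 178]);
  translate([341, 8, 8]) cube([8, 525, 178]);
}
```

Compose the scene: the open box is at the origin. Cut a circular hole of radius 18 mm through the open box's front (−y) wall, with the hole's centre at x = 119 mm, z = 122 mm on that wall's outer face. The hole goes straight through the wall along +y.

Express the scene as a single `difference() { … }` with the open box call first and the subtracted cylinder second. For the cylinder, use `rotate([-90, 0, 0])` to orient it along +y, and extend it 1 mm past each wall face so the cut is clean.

difference() {
  open_box();
  translate([119, -1, 122]) rotate([-90, 0, 0]) cylinder(h = 10, r = 18);
}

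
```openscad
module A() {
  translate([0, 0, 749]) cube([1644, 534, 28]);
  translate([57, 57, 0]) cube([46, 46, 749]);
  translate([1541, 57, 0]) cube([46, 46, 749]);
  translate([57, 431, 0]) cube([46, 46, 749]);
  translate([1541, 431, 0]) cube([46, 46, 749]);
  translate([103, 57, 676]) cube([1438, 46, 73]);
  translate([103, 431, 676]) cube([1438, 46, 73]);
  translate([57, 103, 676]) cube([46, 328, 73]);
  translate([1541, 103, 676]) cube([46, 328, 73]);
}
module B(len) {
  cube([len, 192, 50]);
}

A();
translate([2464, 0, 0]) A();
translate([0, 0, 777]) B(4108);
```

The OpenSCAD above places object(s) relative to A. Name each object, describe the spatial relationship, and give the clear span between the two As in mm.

A is a table. B is a beam. A beam spans the tops of two tables. The clear span between the two tables is 820 mm.

Second table starts at x = 2464; first ends at x = 1644; clear span = 2464 − 1644 = 820 mm.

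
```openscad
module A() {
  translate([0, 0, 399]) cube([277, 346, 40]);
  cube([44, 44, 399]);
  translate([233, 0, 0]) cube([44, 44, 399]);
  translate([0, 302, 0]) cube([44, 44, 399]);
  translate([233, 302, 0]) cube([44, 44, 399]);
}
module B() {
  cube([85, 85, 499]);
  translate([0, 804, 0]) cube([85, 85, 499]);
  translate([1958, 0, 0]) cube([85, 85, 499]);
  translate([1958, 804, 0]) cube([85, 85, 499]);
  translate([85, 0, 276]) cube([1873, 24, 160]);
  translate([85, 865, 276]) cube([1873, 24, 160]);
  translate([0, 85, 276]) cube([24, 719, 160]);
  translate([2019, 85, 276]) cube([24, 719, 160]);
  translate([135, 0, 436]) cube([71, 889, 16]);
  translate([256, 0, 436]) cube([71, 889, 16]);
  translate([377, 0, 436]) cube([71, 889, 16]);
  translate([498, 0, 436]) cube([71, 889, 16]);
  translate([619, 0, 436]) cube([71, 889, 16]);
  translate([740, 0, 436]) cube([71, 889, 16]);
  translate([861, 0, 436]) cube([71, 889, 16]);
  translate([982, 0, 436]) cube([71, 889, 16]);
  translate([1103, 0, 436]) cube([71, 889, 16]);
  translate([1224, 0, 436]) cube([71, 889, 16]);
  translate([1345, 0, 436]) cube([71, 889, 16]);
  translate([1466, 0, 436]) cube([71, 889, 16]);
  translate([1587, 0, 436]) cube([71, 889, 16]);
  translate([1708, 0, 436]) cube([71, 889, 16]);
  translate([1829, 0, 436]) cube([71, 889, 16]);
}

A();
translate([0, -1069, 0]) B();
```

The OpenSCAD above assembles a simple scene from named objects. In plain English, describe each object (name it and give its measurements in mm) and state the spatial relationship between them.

A is a simple wooden stool: a rectangular seat 277 mm (x) by 346 mm (y), 40 mm thick, top face at z = 439 mm, on four square legs, each 44×44 mm in cross-section. The legs rest on z = 0, each flush with a corner of the seat.

B is a bed frame 2043 mm long (x) by 889 mm wide (y). Four 85×85 mm corner posts, 499 mm tall, at the corners of the footprint. Four rails of 24 mm thickness and 160 mm height run between adjacent posts with their undersides at z = 276 mm, their outer faces flush with the outside of the frame (the two x-running rails run between the posts' inner faces; the two y-running rails run between the posts' inner faces). 15 slats, each 71 mm wide (x) and 16 mm thick, lie across the top of the two x-running rails, running the full 889 mm width of the frame in y; the slats are evenly spaced along x between the inner faces of the end posts with equal gaps (rounded down to the nearest mm) at the −x end and between each pair — any rounding remainder accumulates at the +x end.

The bed frame is on the floor beside the stool on its −y side.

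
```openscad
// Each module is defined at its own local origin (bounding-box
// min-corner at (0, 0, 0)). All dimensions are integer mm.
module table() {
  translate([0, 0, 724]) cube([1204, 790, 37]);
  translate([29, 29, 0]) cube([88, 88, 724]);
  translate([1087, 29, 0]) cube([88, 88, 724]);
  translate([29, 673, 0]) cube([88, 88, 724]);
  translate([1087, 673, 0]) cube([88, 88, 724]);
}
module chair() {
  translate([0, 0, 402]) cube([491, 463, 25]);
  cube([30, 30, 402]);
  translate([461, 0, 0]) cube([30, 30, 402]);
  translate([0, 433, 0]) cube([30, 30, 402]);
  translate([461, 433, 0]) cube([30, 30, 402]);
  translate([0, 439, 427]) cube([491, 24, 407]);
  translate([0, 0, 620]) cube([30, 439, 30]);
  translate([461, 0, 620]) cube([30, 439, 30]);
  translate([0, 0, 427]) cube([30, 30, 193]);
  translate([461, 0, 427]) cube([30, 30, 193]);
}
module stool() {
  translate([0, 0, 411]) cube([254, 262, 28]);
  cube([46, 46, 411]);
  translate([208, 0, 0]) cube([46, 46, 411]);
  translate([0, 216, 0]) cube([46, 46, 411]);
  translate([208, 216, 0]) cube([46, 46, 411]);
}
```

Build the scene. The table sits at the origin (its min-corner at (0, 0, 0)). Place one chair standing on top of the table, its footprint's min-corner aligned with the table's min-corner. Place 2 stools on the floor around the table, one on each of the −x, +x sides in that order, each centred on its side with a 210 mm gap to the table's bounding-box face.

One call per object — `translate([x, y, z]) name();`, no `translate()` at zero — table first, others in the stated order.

table();
translate([0, 0, 761]) chair();
translate([-464, 264, 0]) stool();
translate([1414, 264, 0]) stool();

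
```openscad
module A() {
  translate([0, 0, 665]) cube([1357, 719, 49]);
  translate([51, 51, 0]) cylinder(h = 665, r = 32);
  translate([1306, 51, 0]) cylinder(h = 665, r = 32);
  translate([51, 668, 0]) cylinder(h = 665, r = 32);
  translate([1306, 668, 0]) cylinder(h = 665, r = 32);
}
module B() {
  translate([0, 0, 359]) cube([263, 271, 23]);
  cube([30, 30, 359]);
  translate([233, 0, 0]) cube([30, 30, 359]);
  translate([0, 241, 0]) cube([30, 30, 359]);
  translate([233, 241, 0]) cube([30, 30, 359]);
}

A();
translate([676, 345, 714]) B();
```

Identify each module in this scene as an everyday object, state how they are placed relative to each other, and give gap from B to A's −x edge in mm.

The stool's min-x is at 676; the table's min-x is 0; gap = 676 mm.

A is a table. B is a stool. The stool is on top of the table. The gap from the stool to the table's −x edge is 676 mm.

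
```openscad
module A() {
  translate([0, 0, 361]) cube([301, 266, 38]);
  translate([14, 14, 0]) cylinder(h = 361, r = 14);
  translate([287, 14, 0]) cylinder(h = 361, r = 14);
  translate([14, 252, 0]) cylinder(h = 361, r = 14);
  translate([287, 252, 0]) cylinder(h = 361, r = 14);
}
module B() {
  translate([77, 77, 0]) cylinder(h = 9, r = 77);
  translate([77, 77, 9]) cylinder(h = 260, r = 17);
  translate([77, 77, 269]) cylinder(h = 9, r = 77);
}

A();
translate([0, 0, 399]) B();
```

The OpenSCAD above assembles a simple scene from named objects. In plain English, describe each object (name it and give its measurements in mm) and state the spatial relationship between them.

A is a four-legged stool. The seat is 301×266 mm, 38 mm thick, top at z = 399 mm. It stands on four round legs, each 28 mm in diameter, from z = 0 to the seat underside, each leg's axis is inset half a diameter from the nearest pair of seat edges (so the leg's bounding box is flush with the corner).

B is a spool: two coaxial disc flanges of radius 77 mm and thickness 9 mm, joined by a core cylinder of radius 17 mm and height 260 mm. The lower flange rests on z = 0 and the three cylinders share a vertical axis.

The spool is on top of the stool.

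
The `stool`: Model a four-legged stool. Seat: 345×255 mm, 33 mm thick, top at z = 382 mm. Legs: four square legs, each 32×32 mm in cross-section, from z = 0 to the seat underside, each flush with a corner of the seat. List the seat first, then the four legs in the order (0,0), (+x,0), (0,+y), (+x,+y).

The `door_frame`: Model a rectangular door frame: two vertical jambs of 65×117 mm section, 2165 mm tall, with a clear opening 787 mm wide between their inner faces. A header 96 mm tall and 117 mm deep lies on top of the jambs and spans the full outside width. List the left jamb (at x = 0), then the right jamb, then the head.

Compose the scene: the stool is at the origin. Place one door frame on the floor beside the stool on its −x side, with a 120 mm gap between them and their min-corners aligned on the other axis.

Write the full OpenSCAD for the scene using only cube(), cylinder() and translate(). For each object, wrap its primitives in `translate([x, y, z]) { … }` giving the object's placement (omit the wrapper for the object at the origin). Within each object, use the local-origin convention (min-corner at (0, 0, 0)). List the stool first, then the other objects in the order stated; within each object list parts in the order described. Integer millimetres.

translate([0, 0, 349]) cube([345, 255, 33]);
cube([32, 32, 349]);
translate([313, 0, 0]) cube([32, 32, 349]);
translate([0, 223, 0]) cube([32, 32, 349]);
translate([313, 223, 0]) cube([32, 32, 349]);
translate([-1037, 0, 0]) {
  cube([65, 117, 2165]);
  translate([852, 0, 0]) cube([65, 117, 2165]);
  translate([0, 0, 2165]) cube([917, 117, 96]);
}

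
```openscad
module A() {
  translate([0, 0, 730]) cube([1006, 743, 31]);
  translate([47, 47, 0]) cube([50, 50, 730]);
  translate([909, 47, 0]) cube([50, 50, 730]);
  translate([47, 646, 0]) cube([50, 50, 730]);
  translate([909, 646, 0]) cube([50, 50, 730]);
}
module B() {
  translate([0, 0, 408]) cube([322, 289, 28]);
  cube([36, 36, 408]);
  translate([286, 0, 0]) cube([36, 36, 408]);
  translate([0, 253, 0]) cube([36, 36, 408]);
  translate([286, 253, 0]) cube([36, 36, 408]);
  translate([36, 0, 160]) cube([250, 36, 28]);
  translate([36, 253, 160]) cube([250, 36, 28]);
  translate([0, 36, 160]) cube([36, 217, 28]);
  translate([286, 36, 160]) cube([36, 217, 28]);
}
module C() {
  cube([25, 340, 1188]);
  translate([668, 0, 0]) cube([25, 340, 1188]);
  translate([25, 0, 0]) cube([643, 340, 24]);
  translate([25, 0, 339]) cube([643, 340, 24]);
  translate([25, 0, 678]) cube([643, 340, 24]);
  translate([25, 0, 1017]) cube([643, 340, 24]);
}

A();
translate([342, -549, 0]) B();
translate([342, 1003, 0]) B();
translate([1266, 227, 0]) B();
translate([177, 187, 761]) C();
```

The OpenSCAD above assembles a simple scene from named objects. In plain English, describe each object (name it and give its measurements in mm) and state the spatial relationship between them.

A is a table: top 1006 mm (x) × 743 mm (y), 31 mm thick, upper face at z = 761 mm, on four 50×50 mm square legs, each inset 47 mm from the nearest pair of top edges, running from z = 0 to the bottom of the top.

B is a four-legged stool. The seat is a 322×289×28 mm slab whose top surface is at z = 436 mm; four square legs, each 36×36 mm in cross-section, run from the floor (z = 0) to the underside of the seat, each flush with a corner of the seat. Four stretchers, 36 mm wide and 28 mm tall, connect adjacent legs with their undersides at z = 160 mm, each running between the inner faces of the legs it joins and aligned with the legs' outer faces on the other axis.

C is a bookshelf 693 mm wide overall, 340 mm deep and 1188 mm tall. The two sides are 25 mm thick vertical panels. 4 horizontal shelves of 24 mm thickness span between the inner faces of the sides; the lowest shelf sits on the floor and shelves are stacked with a clear vertical gap of 315 mm between each pair.

Three stools sit around the table at the −y, +y, +x sides. The bookshelf is on top of the table.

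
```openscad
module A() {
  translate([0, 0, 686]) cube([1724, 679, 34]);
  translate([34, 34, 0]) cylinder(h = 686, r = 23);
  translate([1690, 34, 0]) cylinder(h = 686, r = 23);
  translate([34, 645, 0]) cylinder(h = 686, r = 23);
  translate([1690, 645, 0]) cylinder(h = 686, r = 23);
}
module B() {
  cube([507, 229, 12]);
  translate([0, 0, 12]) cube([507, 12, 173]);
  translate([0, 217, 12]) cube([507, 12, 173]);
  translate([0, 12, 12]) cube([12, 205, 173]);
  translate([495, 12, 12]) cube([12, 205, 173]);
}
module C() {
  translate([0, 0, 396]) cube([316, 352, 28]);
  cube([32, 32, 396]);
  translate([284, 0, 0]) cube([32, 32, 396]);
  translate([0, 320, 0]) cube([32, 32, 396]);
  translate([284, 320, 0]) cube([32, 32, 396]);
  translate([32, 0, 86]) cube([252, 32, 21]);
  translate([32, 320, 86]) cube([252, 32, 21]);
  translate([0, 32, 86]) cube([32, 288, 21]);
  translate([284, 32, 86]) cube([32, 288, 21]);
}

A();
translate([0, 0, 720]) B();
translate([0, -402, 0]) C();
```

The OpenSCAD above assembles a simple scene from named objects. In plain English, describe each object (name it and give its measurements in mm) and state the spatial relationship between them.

A is a table with a 1724×679 mm rectangular top, 34 mm thick, top surface at z = 720 mm, supported by four round legs of 46 mm diameter, each leg's bounding box inset 11 mm from the nearest pair of top edges, running from the floor.

B is an open storage box with external size 507×229×185 mm and wall thickness 12 mm (the base is also 12 mm thick). The base covers the whole footprint; the four walls stand on the base, with the y-facing walls full-width and the x-facing walls fitting between their inner faces.

C is a four-legged stool. The seat is a 316×352×28 mm slab whose top surface is at z = 424 mm; four square legs, each 32×32 mm in cross-section, run from the floor (z = 0) to the underside of the seat, each flush with a corner of the seat. Four stretchers, 32 mm wide and 21 mm tall, connect adjacent legs with their undersides at z = 86 mm, each running between the inner faces of the legs it joins and aligned with the legs' outer faces on the other axis.

The open box is on top of the table. The stool is on the floor beside the table on its −y side.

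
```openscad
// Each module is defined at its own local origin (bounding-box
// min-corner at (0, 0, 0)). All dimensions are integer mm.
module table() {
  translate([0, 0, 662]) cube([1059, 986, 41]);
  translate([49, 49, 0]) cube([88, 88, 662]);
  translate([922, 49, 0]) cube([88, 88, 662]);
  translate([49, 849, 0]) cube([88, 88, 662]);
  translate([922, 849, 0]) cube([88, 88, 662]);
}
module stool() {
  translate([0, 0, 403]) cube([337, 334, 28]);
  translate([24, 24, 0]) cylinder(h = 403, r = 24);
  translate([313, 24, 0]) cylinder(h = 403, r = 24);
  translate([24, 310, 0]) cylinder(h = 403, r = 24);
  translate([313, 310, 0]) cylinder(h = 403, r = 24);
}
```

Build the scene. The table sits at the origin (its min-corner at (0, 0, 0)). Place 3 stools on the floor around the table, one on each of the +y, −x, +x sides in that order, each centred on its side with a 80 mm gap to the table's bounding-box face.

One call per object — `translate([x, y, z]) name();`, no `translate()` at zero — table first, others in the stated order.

table();
translate([361, 1066, 0]) stool();
translate([-417, 326, 0]) stool();
translate([1139, 326, 0]) stool();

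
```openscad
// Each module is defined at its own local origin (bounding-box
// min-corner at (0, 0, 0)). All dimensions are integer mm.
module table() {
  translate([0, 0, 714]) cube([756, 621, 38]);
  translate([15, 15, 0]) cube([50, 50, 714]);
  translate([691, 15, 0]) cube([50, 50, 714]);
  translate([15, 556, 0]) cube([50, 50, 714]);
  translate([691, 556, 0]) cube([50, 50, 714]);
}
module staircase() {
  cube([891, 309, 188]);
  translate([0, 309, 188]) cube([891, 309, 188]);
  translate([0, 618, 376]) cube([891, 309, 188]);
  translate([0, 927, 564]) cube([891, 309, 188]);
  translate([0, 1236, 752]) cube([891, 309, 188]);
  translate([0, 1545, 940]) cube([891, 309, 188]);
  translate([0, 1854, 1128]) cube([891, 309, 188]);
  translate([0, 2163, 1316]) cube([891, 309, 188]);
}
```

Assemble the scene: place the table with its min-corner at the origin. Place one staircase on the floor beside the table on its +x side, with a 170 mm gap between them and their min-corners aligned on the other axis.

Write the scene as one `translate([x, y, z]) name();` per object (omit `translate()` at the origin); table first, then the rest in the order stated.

table();
translate([926, 0, 0]) staircase();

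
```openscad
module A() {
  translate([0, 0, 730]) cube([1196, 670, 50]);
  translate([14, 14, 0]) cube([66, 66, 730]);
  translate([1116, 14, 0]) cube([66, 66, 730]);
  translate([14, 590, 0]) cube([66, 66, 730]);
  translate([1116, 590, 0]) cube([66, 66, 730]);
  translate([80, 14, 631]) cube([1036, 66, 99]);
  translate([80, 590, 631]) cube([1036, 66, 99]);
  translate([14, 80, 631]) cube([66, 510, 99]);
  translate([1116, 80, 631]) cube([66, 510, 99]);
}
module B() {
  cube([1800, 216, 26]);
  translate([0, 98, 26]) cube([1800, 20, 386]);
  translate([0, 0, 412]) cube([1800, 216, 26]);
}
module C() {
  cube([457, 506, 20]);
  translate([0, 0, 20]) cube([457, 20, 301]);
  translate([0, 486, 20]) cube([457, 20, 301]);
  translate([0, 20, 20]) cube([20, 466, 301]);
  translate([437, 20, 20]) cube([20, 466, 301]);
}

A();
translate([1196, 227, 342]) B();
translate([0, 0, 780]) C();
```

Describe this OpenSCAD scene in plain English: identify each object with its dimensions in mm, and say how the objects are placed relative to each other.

A is a rectangular dining table. The top is 1196×670×50 mm with its upper surface at z = 780 mm. It stands on four 66×66 mm square legs, each inset 14 mm from the nearest pair of top edges, running from the floor to the underside of the top. Four apron rails, 66 mm thick and 99 mm tall, run between adjacent legs with their top edges flush with the underside of the top and their outer faces flush with the legs' outer faces.

B is an I-beam lying along x, 1800 mm long. Overall section height 438 mm. Two flanges 216 mm wide (y) and 26 mm thick, one on the floor and one at the top; a web 20 mm thick runs between them, centred on the flange width.

C is an open storage box with external size 457×506×321 mm and wall thickness 20 mm (the base is also 20 mm thick). The base covers the whole footprint; the four walls stand on the base, with the y-facing walls full-width and the x-facing walls fitting between their inner faces.

The I-beam is beside the table with their tops flush at z = 780. The open box is on top of the table.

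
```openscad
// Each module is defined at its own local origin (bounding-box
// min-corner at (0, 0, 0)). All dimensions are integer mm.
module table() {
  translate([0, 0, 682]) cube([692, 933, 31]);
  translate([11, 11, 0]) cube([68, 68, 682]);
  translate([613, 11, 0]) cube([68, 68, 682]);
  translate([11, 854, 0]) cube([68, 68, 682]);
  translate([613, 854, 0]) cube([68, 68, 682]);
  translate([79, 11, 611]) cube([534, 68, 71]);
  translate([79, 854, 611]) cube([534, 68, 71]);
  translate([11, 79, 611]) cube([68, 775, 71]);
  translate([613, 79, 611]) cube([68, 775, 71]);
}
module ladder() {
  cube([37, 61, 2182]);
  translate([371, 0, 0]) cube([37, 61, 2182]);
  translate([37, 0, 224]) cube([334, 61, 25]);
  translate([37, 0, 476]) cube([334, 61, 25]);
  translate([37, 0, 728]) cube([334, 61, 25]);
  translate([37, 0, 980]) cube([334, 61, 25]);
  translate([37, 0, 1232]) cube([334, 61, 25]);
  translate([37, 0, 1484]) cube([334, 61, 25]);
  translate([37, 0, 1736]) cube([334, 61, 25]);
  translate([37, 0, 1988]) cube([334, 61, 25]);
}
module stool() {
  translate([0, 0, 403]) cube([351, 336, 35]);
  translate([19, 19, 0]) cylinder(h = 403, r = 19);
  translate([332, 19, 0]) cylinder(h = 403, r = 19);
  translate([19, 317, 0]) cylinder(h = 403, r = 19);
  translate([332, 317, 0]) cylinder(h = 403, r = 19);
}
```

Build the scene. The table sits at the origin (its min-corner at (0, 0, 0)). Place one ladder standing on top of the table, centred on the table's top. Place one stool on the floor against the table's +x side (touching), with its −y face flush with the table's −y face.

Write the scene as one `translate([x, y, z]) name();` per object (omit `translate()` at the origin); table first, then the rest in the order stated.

table();
translate([142, 436, 713]) ladder();
translate([692, 0, 0]) stool();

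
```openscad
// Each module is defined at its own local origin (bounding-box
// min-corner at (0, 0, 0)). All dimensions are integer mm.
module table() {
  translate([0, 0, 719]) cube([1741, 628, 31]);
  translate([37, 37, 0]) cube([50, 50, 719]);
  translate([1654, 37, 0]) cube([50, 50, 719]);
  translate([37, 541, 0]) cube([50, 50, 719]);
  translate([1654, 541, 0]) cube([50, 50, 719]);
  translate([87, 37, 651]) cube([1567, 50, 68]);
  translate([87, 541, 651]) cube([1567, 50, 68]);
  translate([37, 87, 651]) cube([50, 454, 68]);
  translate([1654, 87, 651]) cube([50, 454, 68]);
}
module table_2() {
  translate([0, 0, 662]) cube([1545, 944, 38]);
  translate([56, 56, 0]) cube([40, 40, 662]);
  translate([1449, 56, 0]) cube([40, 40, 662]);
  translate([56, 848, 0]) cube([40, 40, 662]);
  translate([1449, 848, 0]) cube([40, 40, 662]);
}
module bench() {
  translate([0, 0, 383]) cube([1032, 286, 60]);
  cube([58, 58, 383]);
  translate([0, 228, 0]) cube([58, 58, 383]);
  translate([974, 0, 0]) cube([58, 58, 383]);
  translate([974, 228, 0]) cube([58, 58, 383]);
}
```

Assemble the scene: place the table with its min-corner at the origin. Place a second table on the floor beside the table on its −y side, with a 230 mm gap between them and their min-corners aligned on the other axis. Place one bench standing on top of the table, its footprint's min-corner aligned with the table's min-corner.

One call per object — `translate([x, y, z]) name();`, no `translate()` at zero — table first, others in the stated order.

table();
translate([0, -1174, 0]) table_2();
translate([0, 0, 750]) bench();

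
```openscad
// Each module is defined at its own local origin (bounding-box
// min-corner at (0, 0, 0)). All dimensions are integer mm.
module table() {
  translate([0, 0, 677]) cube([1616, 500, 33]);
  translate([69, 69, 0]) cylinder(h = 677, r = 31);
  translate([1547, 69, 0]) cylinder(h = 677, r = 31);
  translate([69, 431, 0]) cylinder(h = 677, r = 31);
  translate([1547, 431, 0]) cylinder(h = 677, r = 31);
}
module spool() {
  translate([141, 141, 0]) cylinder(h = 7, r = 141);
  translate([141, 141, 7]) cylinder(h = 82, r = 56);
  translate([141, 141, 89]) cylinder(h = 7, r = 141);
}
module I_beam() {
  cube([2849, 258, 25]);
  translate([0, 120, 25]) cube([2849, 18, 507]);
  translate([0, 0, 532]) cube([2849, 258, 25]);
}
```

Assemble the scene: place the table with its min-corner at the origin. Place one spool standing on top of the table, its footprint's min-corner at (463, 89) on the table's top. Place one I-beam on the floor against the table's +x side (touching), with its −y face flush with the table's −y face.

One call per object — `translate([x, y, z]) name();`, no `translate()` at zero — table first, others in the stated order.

table();
translate([463, 89, 710]) spool();
translate([1616, 0, 0]) I_beam();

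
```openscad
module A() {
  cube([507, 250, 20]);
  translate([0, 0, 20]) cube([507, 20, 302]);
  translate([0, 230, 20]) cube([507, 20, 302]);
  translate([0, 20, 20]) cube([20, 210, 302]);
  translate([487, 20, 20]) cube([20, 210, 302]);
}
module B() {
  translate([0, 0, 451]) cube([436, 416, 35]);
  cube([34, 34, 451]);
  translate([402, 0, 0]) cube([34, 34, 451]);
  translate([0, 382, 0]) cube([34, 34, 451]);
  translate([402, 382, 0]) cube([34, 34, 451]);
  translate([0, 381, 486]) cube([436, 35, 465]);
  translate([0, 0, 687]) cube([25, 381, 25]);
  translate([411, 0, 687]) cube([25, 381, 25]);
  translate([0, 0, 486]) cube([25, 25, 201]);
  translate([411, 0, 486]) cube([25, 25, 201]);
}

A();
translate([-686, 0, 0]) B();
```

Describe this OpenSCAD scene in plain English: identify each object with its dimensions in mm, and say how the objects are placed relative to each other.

A is an open storage box with external size 507×250×322 mm and wall thickness 20 mm (the base is also 20 mm thick). The base covers the whole footprint; the four walls stand on the base, with the y-facing walls full-width and the x-facing walls fitting between their inner faces.

B is a chair. The seat is a 436×416×35 mm slab with its top at z = 486 mm, on four 34×34 mm corner legs (flush with the seat edges, standing on z = 0). A flat backrest 35 mm thick, 465 mm tall, spans the full seat width and rises from the seat top along its +y edge, rear face flush with the rear of the seat. Two armrests of 25×25 mm section run along each side from the seat's front edge to the front of the backrest, top faces 226 mm above the seat top and outer faces flush with the seat's x-edges; a 25×25 mm post under the front of each armrest stands on the seat at the front corner.

The chair is on the floor beside the open box on its −x side.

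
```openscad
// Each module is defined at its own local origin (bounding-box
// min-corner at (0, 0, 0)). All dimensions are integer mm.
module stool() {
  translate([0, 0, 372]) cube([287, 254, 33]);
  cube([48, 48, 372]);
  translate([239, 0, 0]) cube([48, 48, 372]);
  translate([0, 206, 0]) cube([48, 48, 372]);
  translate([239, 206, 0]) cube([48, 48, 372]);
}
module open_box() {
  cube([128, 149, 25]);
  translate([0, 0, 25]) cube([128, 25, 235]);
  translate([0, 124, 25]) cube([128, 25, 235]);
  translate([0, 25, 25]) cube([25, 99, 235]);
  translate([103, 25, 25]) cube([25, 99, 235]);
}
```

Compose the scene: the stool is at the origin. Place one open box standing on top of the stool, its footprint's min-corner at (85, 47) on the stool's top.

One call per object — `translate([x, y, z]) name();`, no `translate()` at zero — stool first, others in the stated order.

stool();
translate([85, 47, 405]) open_box();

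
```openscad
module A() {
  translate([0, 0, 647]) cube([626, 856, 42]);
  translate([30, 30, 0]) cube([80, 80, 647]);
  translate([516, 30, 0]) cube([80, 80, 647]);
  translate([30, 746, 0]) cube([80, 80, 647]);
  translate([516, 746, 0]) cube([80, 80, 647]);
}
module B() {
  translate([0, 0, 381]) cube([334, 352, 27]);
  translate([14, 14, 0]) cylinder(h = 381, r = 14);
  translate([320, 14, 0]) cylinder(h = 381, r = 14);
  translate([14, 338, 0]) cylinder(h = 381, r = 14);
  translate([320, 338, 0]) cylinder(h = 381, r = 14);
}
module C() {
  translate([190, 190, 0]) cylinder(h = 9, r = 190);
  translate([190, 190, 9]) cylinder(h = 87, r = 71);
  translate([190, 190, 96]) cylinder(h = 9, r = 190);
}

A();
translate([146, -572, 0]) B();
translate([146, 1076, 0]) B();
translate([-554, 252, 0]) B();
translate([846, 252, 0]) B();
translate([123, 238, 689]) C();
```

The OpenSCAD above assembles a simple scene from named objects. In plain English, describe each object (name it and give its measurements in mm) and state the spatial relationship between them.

A is a table: top 626 mm (x) × 856 mm (y), 42 mm thick, upper face at z = 689 mm, on four 80×80 mm square legs, each inset 30 mm from the nearest pair of top edges, running from z = 0 to the bottom of the top.

B is a four-legged stool. The seat is a 334×352×27 mm slab whose top surface is at z = 408 mm; four round legs, each 28 mm in diameter, run from the floor (z = 0) to the underside of the seat, each leg's axis is inset half a diameter from the nearest pair of seat edges (so the leg's bounding box is flush with the corner).

C is a spool: two coaxial disc flanges of radius 190 mm and thickness 9 mm, joined by a core cylinder of radius 71 mm and height 87 mm. The lower flange rests on z = 0 and the three cylinders share a vertical axis.

Four stools sit around the table at the −y, +y, −x, +x sides. The spool is on top of the table, centred.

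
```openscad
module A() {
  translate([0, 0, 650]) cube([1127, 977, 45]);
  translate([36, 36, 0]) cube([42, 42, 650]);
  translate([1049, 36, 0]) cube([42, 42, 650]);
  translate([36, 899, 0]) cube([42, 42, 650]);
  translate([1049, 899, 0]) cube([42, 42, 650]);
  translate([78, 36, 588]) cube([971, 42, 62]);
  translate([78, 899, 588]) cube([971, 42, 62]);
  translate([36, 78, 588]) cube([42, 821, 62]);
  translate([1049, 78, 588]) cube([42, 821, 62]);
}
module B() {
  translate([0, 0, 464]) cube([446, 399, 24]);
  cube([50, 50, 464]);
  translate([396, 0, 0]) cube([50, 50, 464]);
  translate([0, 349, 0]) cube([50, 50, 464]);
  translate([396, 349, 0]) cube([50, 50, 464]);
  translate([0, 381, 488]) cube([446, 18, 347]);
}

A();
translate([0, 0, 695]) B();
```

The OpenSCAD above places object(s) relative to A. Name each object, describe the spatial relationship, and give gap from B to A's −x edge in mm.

A is a table. B is a chair. The chair is on top of the table. The gap from the chair to the table's −x edge is 0 mm.

The chair's min-x is at 0; the table's min-x is 0; gap = 0 mm.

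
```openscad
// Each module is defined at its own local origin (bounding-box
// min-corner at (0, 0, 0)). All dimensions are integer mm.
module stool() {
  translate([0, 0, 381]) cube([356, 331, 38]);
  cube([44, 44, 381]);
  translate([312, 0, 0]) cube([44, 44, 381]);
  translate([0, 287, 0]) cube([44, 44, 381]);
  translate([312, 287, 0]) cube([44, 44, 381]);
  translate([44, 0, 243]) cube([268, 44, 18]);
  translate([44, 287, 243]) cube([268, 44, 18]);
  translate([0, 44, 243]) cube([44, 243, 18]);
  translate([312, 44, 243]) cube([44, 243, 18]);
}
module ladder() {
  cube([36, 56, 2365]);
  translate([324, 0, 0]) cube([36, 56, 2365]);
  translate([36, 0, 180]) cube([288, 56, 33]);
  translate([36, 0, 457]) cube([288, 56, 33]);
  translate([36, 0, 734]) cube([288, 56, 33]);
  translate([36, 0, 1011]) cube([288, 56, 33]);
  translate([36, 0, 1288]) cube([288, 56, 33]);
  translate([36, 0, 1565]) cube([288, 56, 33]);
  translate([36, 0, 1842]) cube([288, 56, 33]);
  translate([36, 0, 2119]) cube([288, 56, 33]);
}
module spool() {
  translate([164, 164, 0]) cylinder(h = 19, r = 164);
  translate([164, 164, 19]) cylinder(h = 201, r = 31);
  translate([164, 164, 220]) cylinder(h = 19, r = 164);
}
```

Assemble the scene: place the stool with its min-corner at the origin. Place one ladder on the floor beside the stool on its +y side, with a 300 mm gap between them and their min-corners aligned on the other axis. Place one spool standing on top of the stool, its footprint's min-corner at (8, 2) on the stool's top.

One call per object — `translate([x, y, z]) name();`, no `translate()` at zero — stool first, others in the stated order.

stool();
translate([0, 631, 0]) ladder();
translate([8, 2, 419]) spool();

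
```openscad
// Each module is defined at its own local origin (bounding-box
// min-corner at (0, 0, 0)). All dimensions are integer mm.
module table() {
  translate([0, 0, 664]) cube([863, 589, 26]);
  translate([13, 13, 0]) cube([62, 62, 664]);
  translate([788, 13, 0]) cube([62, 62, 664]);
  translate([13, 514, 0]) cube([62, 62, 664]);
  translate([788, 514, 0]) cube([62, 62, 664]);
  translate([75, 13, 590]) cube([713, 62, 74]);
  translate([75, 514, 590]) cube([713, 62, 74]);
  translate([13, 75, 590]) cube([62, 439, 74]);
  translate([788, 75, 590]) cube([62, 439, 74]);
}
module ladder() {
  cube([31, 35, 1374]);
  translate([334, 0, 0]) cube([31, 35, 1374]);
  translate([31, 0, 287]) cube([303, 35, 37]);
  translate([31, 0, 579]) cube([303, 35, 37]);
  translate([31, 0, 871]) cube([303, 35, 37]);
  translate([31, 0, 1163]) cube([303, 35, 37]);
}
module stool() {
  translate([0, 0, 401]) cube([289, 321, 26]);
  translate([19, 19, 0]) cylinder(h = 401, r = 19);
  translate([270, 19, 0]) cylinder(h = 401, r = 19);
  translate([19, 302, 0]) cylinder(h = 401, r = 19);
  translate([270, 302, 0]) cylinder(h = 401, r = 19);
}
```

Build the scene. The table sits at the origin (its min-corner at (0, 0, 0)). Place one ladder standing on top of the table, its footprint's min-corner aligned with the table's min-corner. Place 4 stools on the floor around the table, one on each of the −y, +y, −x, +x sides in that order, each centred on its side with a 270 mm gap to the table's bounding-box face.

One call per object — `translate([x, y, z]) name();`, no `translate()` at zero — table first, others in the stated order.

table();
translate([0, 0, 690]) ladder();
translate([287, -591, 0]) stool();
translate([287, 859, 0]) stool();
translate([-559, 134, 0]) stool();
translate([1133, 134, 0]) stool();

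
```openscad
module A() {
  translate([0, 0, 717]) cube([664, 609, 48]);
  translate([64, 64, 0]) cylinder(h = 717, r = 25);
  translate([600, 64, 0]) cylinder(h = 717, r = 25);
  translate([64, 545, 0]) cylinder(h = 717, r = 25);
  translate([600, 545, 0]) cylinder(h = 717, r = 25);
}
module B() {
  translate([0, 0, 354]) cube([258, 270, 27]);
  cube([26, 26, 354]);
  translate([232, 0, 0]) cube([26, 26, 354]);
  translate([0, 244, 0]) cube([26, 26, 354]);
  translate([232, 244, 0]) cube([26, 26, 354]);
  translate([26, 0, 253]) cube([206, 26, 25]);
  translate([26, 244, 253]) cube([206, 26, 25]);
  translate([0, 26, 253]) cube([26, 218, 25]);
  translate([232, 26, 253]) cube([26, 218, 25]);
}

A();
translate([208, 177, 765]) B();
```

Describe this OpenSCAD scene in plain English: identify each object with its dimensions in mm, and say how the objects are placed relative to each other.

A is a table with a 664×609 mm rectangular top, 48 mm thick, top surface at z = 765 mm, supported by four round legs of 50 mm diameter, each leg's bounding box inset 39 mm from the nearest pair of top edges, running from the floor.

B is a simple wooden stool: a rectangular seat 258 mm (x) by 270 mm (y), 27 mm thick, top face at z = 381 mm, on four square legs, each 26×26 mm in cross-section. The legs rest on z = 0, each flush with a corner of the seat. Four stretchers, 26 mm wide and 25 mm tall, connect adjacent legs with their undersides at z = 253 mm, each running between the inner faces of the legs it joins and aligned with the legs' outer faces on the other axis.

The stool is on top of the table.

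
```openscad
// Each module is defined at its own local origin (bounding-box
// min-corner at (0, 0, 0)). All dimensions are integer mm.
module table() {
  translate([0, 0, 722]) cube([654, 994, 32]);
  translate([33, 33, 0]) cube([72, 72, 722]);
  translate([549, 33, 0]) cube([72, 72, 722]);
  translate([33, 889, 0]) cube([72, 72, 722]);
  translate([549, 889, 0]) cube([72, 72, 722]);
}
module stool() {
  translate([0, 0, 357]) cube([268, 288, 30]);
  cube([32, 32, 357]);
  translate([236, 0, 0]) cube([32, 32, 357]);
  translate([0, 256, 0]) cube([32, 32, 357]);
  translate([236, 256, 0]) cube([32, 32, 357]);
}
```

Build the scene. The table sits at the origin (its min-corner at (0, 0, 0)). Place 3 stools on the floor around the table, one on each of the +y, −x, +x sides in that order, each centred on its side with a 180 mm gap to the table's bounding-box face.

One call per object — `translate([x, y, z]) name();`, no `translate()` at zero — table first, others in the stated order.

table();
translate([193, 1174, 0]) stool();
translate([-448, 353, 0]) stool();
translate([834, 353, 0]) stool();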